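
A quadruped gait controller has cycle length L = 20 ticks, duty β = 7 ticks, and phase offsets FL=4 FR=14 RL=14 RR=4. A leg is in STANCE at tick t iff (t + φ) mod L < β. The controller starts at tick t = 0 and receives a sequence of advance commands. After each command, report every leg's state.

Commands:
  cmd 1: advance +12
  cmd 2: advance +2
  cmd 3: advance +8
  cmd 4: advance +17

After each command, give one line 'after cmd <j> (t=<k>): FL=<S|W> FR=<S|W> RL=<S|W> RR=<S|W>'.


start t=0: FL=S FR=W RL=W RR=S
cmd 1: advance +12 → t=12, phase=(16,6,6,16) → FL=W FR=S RL=S RR=W
cmd 2: advance +2 → t=14, phase=(18,8,8,18) → FL=W FR=W RL=W RR=W
cmd 3: advance +8 → t=22, phase=(6,16,16,6) → FL=S FR=W RL=W RR=S
cmd 4: advance +17 → t=39, phase=(3,13,13,3) → FL=S FR=W RL=W RR=S

after cmd 1 (t=12): FL=W FR=S RL=S RR=W
after cmd 2 (t=14): FL=W FR=W RL=W RR=W
after cmd 3 (t=22): FL=S FR=W RL=W RR=S
after cmd 4 (t=39): FL=S FR=W RL=W RR=S


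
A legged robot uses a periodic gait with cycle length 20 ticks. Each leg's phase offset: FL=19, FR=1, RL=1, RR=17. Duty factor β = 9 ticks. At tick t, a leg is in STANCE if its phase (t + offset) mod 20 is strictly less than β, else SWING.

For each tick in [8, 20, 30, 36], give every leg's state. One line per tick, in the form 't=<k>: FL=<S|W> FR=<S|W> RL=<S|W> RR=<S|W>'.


t=8: FL=S FR=W RL=W RR=S
t=20: FL=W FR=S RL=S RR=W
t=30: FL=W FR=W RL=W RR=S
t=36: FL=W FR=W RL=W RR=W

t=8: phase=(7,9,9,5) vs β=9 → FL=S FR=W RL=W RR=S
t=20: phase=(19,1,1,17) vs β=9 → FL=W FR=S RL=S RR=W
t=30: phase=(9,11,11,7) vs β=9 → FL=W FR=W RL=W RR=S
t=36: phase=(15,17,17,13) vs β=9 → FL=W FR=W RL=W RR=W


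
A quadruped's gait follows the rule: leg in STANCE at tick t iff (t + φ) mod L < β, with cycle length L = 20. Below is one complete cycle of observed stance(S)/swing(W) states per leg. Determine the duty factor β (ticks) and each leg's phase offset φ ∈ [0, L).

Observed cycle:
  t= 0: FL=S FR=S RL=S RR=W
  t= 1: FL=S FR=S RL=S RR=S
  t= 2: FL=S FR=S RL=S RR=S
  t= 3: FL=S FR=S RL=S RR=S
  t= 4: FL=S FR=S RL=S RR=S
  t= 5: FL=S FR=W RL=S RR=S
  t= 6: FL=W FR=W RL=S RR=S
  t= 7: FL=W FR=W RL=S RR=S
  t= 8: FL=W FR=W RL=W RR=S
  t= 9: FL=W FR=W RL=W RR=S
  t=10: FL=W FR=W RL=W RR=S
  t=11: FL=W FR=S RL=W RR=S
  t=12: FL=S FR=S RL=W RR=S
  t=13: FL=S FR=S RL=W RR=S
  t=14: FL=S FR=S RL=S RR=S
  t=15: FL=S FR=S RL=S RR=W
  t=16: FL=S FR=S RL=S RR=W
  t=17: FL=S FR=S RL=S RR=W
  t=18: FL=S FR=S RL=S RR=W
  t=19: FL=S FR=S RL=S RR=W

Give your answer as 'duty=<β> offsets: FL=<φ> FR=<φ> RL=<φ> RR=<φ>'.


duty β = stance ticks per leg = 14
FL: stance ticks = 14; W→S at t=12 → φ=8
FR: stance ticks = 14; W→S at t=11 → φ=9
RL: stance ticks = 14; W→S at t=14 → φ=6
RR: stance ticks = 14; W→S at t=1 → φ=19

duty=14 offsets: FL=8 FR=9 RL=6 RR=19


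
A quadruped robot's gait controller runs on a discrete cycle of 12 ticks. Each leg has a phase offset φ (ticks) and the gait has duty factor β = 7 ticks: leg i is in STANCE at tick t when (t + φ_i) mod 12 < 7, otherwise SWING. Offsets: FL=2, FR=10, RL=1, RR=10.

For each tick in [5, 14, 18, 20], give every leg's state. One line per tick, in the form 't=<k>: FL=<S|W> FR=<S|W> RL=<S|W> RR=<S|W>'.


t=5: phase=(7,3,6,3) vs β=7 → FL=W FR=S RL=S RR=S
t=14: phase=(4,0,3,0) vs β=7 → FL=S FR=S RL=S RR=S
t=18: phase=(8,4,7,4) vs β=7 → FL=W FR=S RL=W RR=S
t=20: phase=(10,6,9,6) vs β=7 → FL=W FR=S RL=W RR=S

t=5: FL=W FR=S RL=S RR=S
t=14: FL=S FR=S RL=S RR=S
t=18: FL=W FR=S RL=W RR=S
t=20: FL=W FR=S RL=W RR=S


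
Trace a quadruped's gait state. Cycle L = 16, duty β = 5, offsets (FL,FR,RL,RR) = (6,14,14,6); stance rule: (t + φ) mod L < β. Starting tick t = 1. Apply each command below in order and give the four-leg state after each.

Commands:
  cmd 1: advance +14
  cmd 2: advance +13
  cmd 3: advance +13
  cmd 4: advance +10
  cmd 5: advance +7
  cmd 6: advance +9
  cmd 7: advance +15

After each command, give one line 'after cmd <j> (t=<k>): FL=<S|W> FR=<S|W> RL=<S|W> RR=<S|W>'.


after cmd 1 (t=15): FL=W FR=W RL=W RR=W
after cmd 2 (t=28): FL=S FR=W RL=W RR=S
after cmd 3 (t=41): FL=W FR=W RL=W RR=W
after cmd 4 (t=51): FL=W FR=S RL=S RR=W
after cmd 5 (t=58): FL=S FR=W RL=W RR=S
after cmd 6 (t=67): FL=W FR=S RL=S RR=W
after cmd 7 (t=82): FL=W FR=S RL=S RR=W

start t=1: FL=W FR=W RL=W RR=W
cmd 1: advance +14 → t=15, phase=(5,13,13,5) → FL=W FR=W RL=W RR=W
cmd 2: advance +13 → t=28, phase=(2,10,10,2) → FL=S FR=W RL=W RR=S
cmd 3: advance +13 → t=41, phase=(15,7,7,15) → FL=W FR=W RL=W RR=W
cmd 4: advance +10 → t=51, phase=(9,1,1,9) → FL=W FR=S RL=S RR=W
cmd 5: advance +7 → t=58, phase=(0,8,8,0) → FL=S FR=W RL=W RR=S
cmd 6: advance +9 → t=67, phase=(9,1,1,9) → FL=W FR=S RL=S RR=W
cmd 7: advance +15 → t=82, phase=(8,0,0,8) → FL=W FR=S RL=S RR=W


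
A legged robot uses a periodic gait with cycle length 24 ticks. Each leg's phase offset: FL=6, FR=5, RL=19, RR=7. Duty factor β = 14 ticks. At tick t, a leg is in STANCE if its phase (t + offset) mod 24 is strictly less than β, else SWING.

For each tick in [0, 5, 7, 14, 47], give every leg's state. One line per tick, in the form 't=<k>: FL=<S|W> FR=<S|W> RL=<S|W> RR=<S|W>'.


t=0: FL=S FR=S RL=W RR=S
t=5: FL=S FR=S RL=S RR=S
t=7: FL=S FR=S RL=S RR=W
t=14: FL=W FR=W RL=S RR=W
t=47: FL=S FR=S RL=W RR=S

t=0: phase=(6,5,19,7) vs β=14 → FL=S FR=S RL=W RR=S
t=5: phase=(11,10,0,12) vs β=14 → FL=S FR=S RL=S RR=S
t=7: phase=(13,12,2,14) vs β=14 → FL=S FR=S RL=S RR=W
t=14: phase=(20,19,9,21) vs β=14 → FL=W FR=W RL=S RR=W
t=47: phase=(5,4,18,6) vs β=14 → FL=S FR=S RL=W RR=S


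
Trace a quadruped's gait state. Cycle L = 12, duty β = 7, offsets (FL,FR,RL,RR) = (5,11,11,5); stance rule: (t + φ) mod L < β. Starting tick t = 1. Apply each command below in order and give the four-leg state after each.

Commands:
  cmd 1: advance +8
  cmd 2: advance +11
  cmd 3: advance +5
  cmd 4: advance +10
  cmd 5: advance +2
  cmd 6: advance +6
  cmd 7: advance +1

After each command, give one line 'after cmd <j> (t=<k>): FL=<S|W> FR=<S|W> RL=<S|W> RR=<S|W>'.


start t=1: FL=S FR=S RL=S RR=S
cmd 1: advance +8 → t=9, phase=(2,8,8,2) → FL=S FR=W RL=W RR=S
cmd 2: advance +11 → t=20, phase=(1,7,7,1) → FL=S FR=W RL=W RR=S
cmd 3: advance +5 → t=25, phase=(6,0,0,6) → FL=S FR=S RL=S RR=S
cmd 4: advance +10 → t=35, phase=(4,10,10,4) → FL=S FR=W RL=W RR=S
cmd 5: advance +2 → t=37, phase=(6,0,0,6) → FL=S FR=S RL=S RR=S
cmd 6: advance +6 → t=43, phase=(0,6,6,0) → FL=S FR=S RL=S RR=S
cmd 7: advance +1 → t=44, phase=(1,7,7,1) → FL=S FR=W RL=W RR=S

after cmd 1 (t=9): FL=S FR=W RL=W RR=S
after cmd 2 (t=20): FL=S FR=W RL=W RR=S
after cmd 3 (t=25): FL=S FR=S RL=S RR=S
after cmd 4 (t=35): FL=S FR=W RL=W RR=S
after cmd 5 (t=37): FL=S FR=S RL=S RR=S
after cmd 6 (t=43): FL=S FR=S RL=S RR=S
after cmd 7 (t=44): FL=S FR=W RL=W RR=S


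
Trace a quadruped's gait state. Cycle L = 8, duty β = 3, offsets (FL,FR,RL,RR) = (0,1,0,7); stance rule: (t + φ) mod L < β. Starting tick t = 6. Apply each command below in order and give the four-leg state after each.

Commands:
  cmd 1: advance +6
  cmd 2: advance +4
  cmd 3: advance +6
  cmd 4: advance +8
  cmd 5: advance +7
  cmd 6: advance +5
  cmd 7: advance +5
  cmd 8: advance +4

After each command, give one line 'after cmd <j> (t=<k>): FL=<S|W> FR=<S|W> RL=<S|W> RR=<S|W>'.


start t=6: FL=W FR=W RL=W RR=W
cmd 1: advance +6 → t=12, phase=(4,5,4,3) → FL=W FR=W RL=W RR=W
cmd 2: advance +4 → t=16, phase=(0,1,0,7) → FL=S FR=S RL=S RR=W
cmd 3: advance +6 → t=22, phase=(6,7,6,5) → FL=W FR=W RL=W RR=W
cmd 4: advance +8 → t=30, phase=(6,7,6,5) → FL=W FR=W RL=W RR=W
cmd 5: advance +7 → t=37, phase=(5,6,5,4) → FL=W FR=W RL=W RR=W
cmd 6: advance +5 → t=42, phase=(2,3,2,1) → FL=S FR=W RL=S RR=S
cmd 7: advance +5 → t=47, phase=(7,0,7,6) → FL=W FR=S RL=W RR=W
cmd 8: advance +4 → t=51, phase=(3,4,3,2) → FL=W FR=W RL=W RR=S

after cmd 1 (t=12): FL=W FR=W RL=W RR=W
after cmd 2 (t=16): FL=S FR=S RL=S RR=W
after cmd 3 (t=22): FL=W FR=W RL=W RR=W
after cmd 4 (t=30): FL=W FR=W RL=W RR=W
after cmd 5 (t=37): FL=W FR=W RL=W RR=W
after cmd 6 (t=42): FL=S FR=W RL=S RR=S
after cmd 7 (t=47): FL=W FR=S RL=W RR=W
after cmd 8 (t=51): FL=W FR=W RL=W RR=S


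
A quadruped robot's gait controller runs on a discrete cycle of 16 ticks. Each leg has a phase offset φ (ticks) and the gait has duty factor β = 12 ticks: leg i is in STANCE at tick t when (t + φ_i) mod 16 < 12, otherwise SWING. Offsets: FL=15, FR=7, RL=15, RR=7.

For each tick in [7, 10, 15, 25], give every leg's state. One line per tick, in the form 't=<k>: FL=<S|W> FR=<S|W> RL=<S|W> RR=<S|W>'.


t=7: FL=S FR=W RL=S RR=W
t=10: FL=S FR=S RL=S RR=S
t=15: FL=W FR=S RL=W RR=S
t=25: FL=S FR=S RL=S RR=S

t=7: phase=(6,14,6,14) vs β=12 → FL=S FR=W RL=S RR=W
t=10: phase=(9,1,9,1) vs β=12 → FL=S FR=S RL=S RR=S
t=15: phase=(14,6,14,6) vs β=12 → FL=W FR=S RL=W RR=S
t=25: phase=(8,0,8,0) vs β=12 → FL=S FR=S RL=S RR=S


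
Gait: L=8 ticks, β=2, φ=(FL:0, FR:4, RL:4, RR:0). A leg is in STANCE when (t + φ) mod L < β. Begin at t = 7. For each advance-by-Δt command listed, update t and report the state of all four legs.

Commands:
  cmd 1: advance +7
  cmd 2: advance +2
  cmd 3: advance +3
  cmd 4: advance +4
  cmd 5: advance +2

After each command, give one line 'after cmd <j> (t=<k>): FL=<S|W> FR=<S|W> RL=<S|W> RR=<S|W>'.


start t=7: FL=W FR=W RL=W RR=W
cmd 1: advance +7 → t=14, phase=(6,2,2,6) → FL=W FR=W RL=W RR=W
cmd 2: advance +2 → t=16, phase=(0,4,4,0) → FL=S FR=W RL=W RR=S
cmd 3: advance +3 → t=19, phase=(3,7,7,3) → FL=W FR=W RL=W RR=W
cmd 4: advance +4 → t=23, phase=(7,3,3,7) → FL=W FR=W RL=W RR=W
cmd 5: advance +2 → t=25, phase=(1,5,5,1) → FL=S FR=W RL=W RR=S

after cmd 1 (t=14): FL=W FR=W RL=W RR=W
after cmd 2 (t=16): FL=S FR=W RL=W RR=S
after cmd 3 (t=19): FL=W FR=W RL=W RR=W
after cmd 4 (t=23): FL=W FR=W RL=W RR=W
after cmd 5 (t=25): FL=S FR=W RL=W RR=S


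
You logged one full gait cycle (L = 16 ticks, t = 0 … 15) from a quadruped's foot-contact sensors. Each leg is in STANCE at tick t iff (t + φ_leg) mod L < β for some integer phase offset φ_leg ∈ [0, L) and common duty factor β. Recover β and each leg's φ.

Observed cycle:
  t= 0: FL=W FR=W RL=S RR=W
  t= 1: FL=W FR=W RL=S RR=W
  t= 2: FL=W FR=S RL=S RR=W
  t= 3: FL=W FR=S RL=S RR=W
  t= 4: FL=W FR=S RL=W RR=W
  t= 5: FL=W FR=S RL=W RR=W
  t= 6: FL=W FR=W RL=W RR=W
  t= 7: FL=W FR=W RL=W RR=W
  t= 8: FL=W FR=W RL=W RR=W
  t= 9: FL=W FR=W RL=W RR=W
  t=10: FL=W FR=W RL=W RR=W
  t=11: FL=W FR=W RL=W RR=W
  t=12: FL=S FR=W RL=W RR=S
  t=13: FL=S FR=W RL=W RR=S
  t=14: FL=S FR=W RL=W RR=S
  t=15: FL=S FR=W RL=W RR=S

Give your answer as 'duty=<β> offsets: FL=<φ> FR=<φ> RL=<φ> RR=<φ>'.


duty β = stance ticks per leg = 4
FL: stance ticks = 4; W→S at t=12 → φ=4
FR: stance ticks = 4; W→S at t=2 → φ=14
RL: stance ticks = 4; W→S at t=0 → φ=0
RR: stance ticks = 4; W→S at t=12 → φ=4

duty=4 offsets: FL=4 FR=14 RL=0 RR=4


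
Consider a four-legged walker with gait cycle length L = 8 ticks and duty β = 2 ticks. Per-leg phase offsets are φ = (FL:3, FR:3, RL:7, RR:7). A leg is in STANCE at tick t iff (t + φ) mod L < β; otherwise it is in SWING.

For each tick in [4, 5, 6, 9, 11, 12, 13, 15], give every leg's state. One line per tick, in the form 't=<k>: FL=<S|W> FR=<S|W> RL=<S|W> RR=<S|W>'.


t=4: phase=(7,7,3,3) vs β=2 → FL=W FR=W RL=W RR=W
t=5: phase=(0,0,4,4) vs β=2 → FL=S FR=S RL=W RR=W
t=6: phase=(1,1,5,5) vs β=2 → FL=S FR=S RL=W RR=W
t=9: phase=(4,4,0,0) vs β=2 → FL=W FR=W RL=S RR=S
t=11: phase=(6,6,2,2) vs β=2 → FL=W FR=W RL=W RR=W
t=12: phase=(7,7,3,3) vs β=2 → FL=W FR=W RL=W RR=W
t=13: phase=(0,0,4,4) vs β=2 → FL=S FR=S RL=W RR=W
t=15: phase=(2,2,6,6) vs β=2 → FL=W FR=W RL=W RR=W

t=4: FL=W FR=W RL=W RR=W
t=5: FL=S FR=S RL=W RR=W
t=6: FL=S FR=S RL=W RR=W
t=9: FL=W FR=W RL=S RR=S
t=11: FL=W FR=W RL=W RR=W
t=12: FL=W FR=W RL=W RR=W
t=13: FL=S FR=S RL=W RR=W
t=15: FL=W FR=W RL=W RR=W


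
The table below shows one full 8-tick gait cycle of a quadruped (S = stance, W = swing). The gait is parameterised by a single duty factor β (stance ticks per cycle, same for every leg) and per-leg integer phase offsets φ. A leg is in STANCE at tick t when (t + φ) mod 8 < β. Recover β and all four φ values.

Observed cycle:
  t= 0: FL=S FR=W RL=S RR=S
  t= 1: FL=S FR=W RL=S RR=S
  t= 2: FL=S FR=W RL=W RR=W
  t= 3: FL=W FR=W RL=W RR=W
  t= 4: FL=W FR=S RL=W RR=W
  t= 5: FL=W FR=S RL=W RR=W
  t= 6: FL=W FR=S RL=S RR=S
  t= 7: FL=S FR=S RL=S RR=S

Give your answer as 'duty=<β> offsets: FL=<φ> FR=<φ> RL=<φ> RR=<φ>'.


duty=4 offsets: FL=1 FR=4 RL=2 RR=2

duty β = stance ticks per leg = 4
FL: stance ticks = 4; W→S at t=7 → φ=1
FR: stance ticks = 4; W→S at t=4 → φ=4
RL: stance ticks = 4; W→S at t=6 → φ=2
RR: stance ticks = 4; W→S at t=6 → φ=2


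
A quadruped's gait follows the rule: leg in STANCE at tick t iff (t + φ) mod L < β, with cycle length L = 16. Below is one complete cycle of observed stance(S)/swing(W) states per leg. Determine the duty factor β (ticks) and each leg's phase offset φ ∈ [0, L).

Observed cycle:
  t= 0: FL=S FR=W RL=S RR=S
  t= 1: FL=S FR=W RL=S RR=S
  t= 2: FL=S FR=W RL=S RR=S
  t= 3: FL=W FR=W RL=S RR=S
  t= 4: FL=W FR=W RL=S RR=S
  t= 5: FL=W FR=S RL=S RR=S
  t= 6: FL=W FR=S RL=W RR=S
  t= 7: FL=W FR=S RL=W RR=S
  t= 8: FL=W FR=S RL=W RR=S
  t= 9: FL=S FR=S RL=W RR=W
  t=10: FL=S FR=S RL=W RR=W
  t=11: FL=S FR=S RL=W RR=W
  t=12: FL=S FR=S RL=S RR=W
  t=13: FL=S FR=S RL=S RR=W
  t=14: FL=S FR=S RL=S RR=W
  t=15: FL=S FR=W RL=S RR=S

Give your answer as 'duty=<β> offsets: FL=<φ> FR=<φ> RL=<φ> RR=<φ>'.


duty β = stance ticks per leg = 10
FL: stance ticks = 10; W→S at t=9 → φ=7
FR: stance ticks = 10; W→S at t=5 → φ=11
RL: stance ticks = 10; W→S at t=12 → φ=4
RR: stance ticks = 10; W→S at t=15 → φ=1

duty=10 offsets: FL=7 FR=11 RL=4 RR=1


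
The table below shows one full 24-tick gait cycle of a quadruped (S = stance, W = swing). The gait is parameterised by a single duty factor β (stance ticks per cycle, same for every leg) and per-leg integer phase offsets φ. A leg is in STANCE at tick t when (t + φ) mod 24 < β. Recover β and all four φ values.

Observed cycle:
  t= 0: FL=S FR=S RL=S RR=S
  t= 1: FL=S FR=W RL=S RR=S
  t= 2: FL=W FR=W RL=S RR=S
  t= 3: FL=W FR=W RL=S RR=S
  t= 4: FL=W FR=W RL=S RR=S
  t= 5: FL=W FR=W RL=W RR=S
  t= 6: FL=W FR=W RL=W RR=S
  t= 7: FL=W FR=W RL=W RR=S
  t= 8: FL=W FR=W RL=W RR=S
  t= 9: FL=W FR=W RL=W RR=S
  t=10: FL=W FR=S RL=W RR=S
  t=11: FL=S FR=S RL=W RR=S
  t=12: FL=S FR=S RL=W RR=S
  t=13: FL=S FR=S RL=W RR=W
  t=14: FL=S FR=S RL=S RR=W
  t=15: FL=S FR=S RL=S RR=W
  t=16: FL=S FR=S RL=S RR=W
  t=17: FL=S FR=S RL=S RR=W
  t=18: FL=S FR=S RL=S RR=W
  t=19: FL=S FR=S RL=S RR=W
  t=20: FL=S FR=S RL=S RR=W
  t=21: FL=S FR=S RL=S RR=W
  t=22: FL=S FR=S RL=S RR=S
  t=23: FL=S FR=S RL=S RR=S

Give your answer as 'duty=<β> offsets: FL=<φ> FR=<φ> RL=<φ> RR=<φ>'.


duty β = stance ticks per leg = 15
FL: stance ticks = 15; W→S at t=11 → φ=13
FR: stance ticks = 15; W→S at t=10 → φ=14
RL: stance ticks = 15; W→S at t=14 → φ=10
RR: stance ticks = 15; W→S at t=22 → φ=2

duty=15 offsets: FL=13 FR=14 RL=10 RR=2


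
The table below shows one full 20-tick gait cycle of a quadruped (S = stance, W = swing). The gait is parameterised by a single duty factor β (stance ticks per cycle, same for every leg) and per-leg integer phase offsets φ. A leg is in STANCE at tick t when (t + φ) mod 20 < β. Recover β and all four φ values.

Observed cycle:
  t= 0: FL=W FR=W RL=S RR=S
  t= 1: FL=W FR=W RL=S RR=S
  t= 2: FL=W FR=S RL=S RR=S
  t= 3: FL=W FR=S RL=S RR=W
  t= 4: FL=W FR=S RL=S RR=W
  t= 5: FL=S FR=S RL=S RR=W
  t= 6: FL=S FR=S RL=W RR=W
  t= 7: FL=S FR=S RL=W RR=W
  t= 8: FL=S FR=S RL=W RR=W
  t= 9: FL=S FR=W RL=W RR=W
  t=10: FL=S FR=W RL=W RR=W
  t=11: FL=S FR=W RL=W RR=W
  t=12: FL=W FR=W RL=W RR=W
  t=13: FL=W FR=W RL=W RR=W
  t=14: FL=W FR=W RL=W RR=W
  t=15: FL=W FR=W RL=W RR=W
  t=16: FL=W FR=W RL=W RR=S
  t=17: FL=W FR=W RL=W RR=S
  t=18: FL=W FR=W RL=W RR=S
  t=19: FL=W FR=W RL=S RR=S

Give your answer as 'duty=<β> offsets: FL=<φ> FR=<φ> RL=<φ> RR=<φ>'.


duty=7 offsets: FL=15 FR=18 RL=1 RR=4

duty β = stance ticks per leg = 7
FL: stance ticks = 7; W→S at t=5 → φ=15
FR: stance ticks = 7; W→S at t=2 → φ=18
RL: stance ticks = 7; W→S at t=19 → φ=1
RR: stance ticks = 7; W→S at t=16 → φ=4


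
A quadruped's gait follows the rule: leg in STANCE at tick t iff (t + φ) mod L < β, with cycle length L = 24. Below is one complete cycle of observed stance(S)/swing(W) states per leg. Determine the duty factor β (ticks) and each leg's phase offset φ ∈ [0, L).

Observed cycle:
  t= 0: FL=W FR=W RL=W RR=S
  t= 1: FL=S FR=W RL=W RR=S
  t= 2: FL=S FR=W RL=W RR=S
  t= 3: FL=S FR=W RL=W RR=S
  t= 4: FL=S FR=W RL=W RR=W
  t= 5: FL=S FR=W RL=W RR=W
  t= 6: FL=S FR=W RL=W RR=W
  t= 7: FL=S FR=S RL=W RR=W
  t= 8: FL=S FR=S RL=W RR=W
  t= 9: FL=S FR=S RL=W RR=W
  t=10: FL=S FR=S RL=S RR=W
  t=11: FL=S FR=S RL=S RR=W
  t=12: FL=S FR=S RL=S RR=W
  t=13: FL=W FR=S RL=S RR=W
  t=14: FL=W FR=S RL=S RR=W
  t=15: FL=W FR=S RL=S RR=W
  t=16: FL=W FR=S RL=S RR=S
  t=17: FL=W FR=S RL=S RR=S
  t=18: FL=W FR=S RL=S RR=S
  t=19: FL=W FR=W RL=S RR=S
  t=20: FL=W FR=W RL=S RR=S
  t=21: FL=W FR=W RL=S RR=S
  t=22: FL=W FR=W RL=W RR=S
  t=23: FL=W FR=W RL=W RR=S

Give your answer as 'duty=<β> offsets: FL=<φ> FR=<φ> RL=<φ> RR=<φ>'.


duty β = stance ticks per leg = 12
FL: stance ticks = 12; W→S at t=1 → φ=23
FR: stance ticks = 12; W→S at t=7 → φ=17
RL: stance ticks = 12; W→S at t=10 → φ=14
RR: stance ticks = 12; W→S at t=16 → φ=8

duty=12 offsets: FL=23 FR=17 RL=14 RR=8


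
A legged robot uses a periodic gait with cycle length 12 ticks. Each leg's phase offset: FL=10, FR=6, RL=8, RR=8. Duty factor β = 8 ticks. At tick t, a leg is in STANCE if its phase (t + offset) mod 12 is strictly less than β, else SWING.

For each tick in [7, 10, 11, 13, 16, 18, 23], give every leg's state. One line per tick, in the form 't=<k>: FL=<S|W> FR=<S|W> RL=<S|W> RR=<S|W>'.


t=7: phase=(5,1,3,3) vs β=8 → FL=S FR=S RL=S RR=S
t=10: phase=(8,4,6,6) vs β=8 → FL=W FR=S RL=S RR=S
t=11: phase=(9,5,7,7) vs β=8 → FL=W FR=S RL=S RR=S
t=13: phase=(11,7,9,9) vs β=8 → FL=W FR=S RL=W RR=W
t=16: phase=(2,10,0,0) vs β=8 → FL=S FR=W RL=S RR=S
t=18: phase=(4,0,2,2) vs β=8 → FL=S FR=S RL=S RR=S
t=23: phase=(9,5,7,7) vs β=8 → FL=W FR=S RL=S RR=S

t=7: FL=S FR=S RL=S RR=S
t=10: FL=W FR=S RL=S RR=S
t=11: FL=W FR=S RL=S RR=S
t=13: FL=W FR=S RL=W RR=W
t=16: FL=S FR=W RL=S RR=S
t=18: FL=S FR=S RL=S RR=S
t=23: FL=W FR=S RL=S RR=S


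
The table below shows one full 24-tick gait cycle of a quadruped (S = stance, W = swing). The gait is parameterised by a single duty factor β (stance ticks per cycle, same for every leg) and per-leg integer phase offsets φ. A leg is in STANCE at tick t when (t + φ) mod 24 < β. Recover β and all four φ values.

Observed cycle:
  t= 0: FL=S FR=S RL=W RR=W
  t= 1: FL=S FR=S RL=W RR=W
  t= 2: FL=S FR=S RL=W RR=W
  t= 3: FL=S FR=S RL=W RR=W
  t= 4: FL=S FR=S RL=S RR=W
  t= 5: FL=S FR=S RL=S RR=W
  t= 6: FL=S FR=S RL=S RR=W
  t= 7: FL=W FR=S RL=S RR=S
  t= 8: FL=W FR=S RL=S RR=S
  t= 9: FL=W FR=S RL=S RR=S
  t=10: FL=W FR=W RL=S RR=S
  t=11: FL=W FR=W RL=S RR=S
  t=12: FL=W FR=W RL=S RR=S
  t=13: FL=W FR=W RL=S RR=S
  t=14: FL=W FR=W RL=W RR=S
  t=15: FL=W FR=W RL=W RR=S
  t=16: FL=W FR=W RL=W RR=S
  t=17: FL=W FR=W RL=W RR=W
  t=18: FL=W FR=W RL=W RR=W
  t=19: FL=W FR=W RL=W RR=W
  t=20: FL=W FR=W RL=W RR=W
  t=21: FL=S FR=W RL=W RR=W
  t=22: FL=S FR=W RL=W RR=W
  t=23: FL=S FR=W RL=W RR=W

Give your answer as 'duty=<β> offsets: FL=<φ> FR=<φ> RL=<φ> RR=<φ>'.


duty β = stance ticks per leg = 10
FL: stance ticks = 10; W→S at t=21 → φ=3
FR: stance ticks = 10; W→S at t=0 → φ=0
RL: stance ticks = 10; W→S at t=4 → φ=20
RR: stance ticks = 10; W→S at t=7 → φ=17

duty=10 offsets: FL=3 FR=0 RL=20 RR=17


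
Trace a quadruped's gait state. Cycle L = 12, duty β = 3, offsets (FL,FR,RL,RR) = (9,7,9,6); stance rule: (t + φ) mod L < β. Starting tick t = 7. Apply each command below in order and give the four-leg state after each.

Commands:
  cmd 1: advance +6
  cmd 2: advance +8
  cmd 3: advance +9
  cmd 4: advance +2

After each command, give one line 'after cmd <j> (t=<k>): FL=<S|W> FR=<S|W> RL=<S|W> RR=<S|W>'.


start t=7: FL=W FR=S RL=W RR=S
cmd 1: advance +6 → t=13, phase=(10,8,10,7) → FL=W FR=W RL=W RR=W
cmd 2: advance +8 → t=21, phase=(6,4,6,3) → FL=W FR=W RL=W RR=W
cmd 3: advance +9 → t=30, phase=(3,1,3,0) → FL=W FR=S RL=W RR=S
cmd 4: advance +2 → t=32, phase=(5,3,5,2) → FL=W FR=W RL=W RR=S

after cmd 1 (t=13): FL=W FR=W RL=W RR=W
after cmd 2 (t=21): FL=W FR=W RL=W RR=W
after cmd 3 (t=30): FL=W FR=S RL=W RR=S
after cmd 4 (t=32): FL=W FR=W RL=W RR=S


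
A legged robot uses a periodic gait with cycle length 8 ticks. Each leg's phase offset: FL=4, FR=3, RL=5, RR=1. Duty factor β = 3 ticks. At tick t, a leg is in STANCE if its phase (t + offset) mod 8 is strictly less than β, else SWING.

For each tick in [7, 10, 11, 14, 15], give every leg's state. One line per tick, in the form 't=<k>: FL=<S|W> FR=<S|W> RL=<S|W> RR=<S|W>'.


t=7: FL=W FR=S RL=W RR=S
t=10: FL=W FR=W RL=W RR=W
t=11: FL=W FR=W RL=S RR=W
t=14: FL=S FR=S RL=W RR=W
t=15: FL=W FR=S RL=W RR=S

t=7: phase=(3,2,4,0) vs β=3 → FL=W FR=S RL=W RR=S
t=10: phase=(6,5,7,3) vs β=3 → FL=W FR=W RL=W RR=W
t=11: phase=(7,6,0,4) vs β=3 → FL=W FR=W RL=S RR=W
t=14: phase=(2,1,3,7) vs β=3 → FL=S FR=S RL=W RR=W
t=15: phase=(3,2,4,0) vs β=3 → FL=W FR=S RL=W RR=S


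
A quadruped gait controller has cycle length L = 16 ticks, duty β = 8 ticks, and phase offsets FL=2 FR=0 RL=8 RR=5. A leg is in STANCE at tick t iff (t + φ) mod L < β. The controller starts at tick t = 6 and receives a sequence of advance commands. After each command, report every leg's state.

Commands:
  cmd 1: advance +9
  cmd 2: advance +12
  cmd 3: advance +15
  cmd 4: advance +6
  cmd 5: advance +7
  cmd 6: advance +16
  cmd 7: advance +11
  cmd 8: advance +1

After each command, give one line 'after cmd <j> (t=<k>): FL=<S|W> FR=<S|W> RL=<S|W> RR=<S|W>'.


after cmd 1 (t=15): FL=S FR=W RL=S RR=S
after cmd 2 (t=27): FL=W FR=W RL=S RR=S
after cmd 3 (t=42): FL=W FR=W RL=S RR=W
after cmd 4 (t=48): FL=S FR=S RL=W RR=S
after cmd 5 (t=55): FL=W FR=S RL=W RR=W
after cmd 6 (t=71): FL=W FR=S RL=W RR=W
after cmd 7 (t=82): FL=S FR=S RL=W RR=S
after cmd 8 (t=83): FL=S FR=S RL=W RR=W

start t=6: FL=W FR=S RL=W RR=W
cmd 1: advance +9 → t=15, phase=(1,15,7,4) → FL=S FR=W RL=S RR=S
cmd 2: advance +12 → t=27, phase=(13,11,3,0) → FL=W FR=W RL=S RR=S
cmd 3: advance +15 → t=42, phase=(12,10,2,15) → FL=W FR=W RL=S RR=W
cmd 4: advance +6 → t=48, phase=(2,0,8,5) → FL=S FR=S RL=W RR=S
cmd 5: advance +7 → t=55, phase=(9,7,15,12) → FL=W FR=S RL=W RR=W
cmd 6: advance +16 → t=71, phase=(9,7,15,12) → FL=W FR=S RL=W RR=W
cmd 7: advance +11 → t=82, phase=(4,2,10,7) → FL=S FR=S RL=W RR=S
cmd 8: advance +1 → t=83, phase=(5,3,11,8) → FL=S FR=S RL=W RR=W


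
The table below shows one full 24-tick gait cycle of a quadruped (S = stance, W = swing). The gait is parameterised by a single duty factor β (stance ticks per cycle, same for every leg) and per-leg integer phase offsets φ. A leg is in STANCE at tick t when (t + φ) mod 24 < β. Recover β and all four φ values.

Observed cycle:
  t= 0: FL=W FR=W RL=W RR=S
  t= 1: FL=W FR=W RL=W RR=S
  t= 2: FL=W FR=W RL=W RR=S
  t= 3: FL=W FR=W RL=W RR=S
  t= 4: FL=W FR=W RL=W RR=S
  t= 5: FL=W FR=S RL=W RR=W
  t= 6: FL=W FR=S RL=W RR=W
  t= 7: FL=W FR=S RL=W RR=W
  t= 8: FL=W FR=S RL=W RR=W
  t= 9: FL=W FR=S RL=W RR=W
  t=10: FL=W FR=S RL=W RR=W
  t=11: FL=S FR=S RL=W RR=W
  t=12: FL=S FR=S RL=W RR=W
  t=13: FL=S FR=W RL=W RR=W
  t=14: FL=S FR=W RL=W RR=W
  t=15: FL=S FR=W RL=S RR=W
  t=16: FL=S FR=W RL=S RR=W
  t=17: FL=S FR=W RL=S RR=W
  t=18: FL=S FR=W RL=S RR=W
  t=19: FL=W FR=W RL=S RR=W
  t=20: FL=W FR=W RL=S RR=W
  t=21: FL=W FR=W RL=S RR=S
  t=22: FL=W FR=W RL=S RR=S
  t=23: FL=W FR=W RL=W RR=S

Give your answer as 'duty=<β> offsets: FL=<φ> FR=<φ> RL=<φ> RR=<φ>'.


duty=8 offsets: FL=13 FR=19 RL=9 RR=3

duty β = stance ticks per leg = 8
FL: stance ticks = 8; W→S at t=11 → φ=13
FR: stance ticks = 8; W→S at t=5 → φ=19
RL: stance ticks = 8; W→S at t=15 → φ=9
RR: stance ticks = 8; W→S at t=21 → φ=3


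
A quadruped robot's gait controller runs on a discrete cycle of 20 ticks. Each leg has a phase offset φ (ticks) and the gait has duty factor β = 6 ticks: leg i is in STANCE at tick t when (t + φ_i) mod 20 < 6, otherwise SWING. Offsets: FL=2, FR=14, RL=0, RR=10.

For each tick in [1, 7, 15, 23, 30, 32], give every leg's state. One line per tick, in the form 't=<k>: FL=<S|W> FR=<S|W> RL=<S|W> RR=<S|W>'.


t=1: FL=S FR=W RL=S RR=W
t=7: FL=W FR=S RL=W RR=W
t=15: FL=W FR=W RL=W RR=S
t=23: FL=S FR=W RL=S RR=W
t=30: FL=W FR=S RL=W RR=S
t=32: FL=W FR=W RL=W RR=S

t=1: phase=(3,15,1,11) vs β=6 → FL=S FR=W RL=S RR=W
t=7: phase=(9,1,7,17) vs β=6 → FL=W FR=S RL=W RR=W
t=15: phase=(17,9,15,5) vs β=6 → FL=W FR=W RL=W RR=S
t=23: phase=(5,17,3,13) vs β=6 → FL=S FR=W RL=S RR=W
t=30: phase=(12,4,10,0) vs β=6 → FL=W FR=S RL=W RR=S
t=32: phase=(14,6,12,2) vs β=6 → FL=W FR=W RL=W RR=S


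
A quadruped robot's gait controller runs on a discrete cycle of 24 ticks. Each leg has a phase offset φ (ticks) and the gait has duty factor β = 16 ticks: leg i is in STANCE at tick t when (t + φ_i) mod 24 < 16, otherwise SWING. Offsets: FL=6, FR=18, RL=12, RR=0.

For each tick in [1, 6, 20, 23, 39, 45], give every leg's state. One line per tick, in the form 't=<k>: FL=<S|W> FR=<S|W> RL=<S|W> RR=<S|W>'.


t=1: FL=S FR=W RL=S RR=S
t=6: FL=S FR=S RL=W RR=S
t=20: FL=S FR=S RL=S RR=W
t=23: FL=S FR=W RL=S RR=W
t=39: FL=W FR=S RL=S RR=S
t=45: FL=S FR=S RL=S RR=W

t=1: phase=(7,19,13,1) vs β=16 → FL=S FR=W RL=S RR=S
t=6: phase=(12,0,18,6) vs β=16 → FL=S FR=S RL=W RR=S
t=20: phase=(2,14,8,20) vs β=16 → FL=S FR=S RL=S RR=W
t=23: phase=(5,17,11,23) vs β=16 → FL=S FR=W RL=S RR=W
t=39: phase=(21,9,3,15) vs β=16 → FL=W FR=S RL=S RR=S
t=45: phase=(3,15,9,21) vs β=16 → FL=S FR=S RL=S RR=W


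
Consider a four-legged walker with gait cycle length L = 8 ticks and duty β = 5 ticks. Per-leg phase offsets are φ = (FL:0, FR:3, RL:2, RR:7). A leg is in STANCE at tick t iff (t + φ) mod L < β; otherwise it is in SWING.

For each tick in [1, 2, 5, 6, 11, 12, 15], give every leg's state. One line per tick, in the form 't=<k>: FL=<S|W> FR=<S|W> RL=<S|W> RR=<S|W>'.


t=1: phase=(1,4,3,0) vs β=5 → FL=S FR=S RL=S RR=S
t=2: phase=(2,5,4,1) vs β=5 → FL=S FR=W RL=S RR=S
t=5: phase=(5,0,7,4) vs β=5 → FL=W FR=S RL=W RR=S
t=6: phase=(6,1,0,5) vs β=5 → FL=W FR=S RL=S RR=W
t=11: phase=(3,6,5,2) vs β=5 → FL=S FR=W RL=W RR=S
t=12: phase=(4,7,6,3) vs β=5 → FL=S FR=W RL=W RR=S
t=15: phase=(7,2,1,6) vs β=5 → FL=W FR=S RL=S RR=W

t=1: FL=S FR=S RL=S RR=S
t=2: FL=S FR=W RL=S RR=S
t=5: FL=W FR=S RL=W RR=S
t=6: FL=W FR=S RL=S RR=W
t=11: FL=S FR=W RL=W RR=S
t=12: FL=S FR=W RL=W RR=S
t=15: FL=W FR=S RL=S RR=W


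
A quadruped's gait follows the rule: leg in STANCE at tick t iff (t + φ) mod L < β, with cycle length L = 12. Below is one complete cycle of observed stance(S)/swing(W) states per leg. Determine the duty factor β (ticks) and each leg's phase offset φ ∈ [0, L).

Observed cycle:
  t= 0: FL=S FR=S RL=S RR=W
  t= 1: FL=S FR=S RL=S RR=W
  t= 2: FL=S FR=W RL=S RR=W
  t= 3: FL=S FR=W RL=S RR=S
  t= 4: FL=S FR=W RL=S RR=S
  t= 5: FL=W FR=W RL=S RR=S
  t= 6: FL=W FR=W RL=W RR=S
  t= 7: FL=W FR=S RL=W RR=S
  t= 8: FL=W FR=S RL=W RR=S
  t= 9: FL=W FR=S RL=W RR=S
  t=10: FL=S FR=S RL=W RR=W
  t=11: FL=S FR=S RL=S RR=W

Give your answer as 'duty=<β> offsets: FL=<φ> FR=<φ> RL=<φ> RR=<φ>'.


duty=7 offsets: FL=2 FR=5 RL=1 RR=9

duty β = stance ticks per leg = 7
FL: stance ticks = 7; W→S at t=10 → φ=2
FR: stance ticks = 7; W→S at t=7 → φ=5
RL: stance ticks = 7; W→S at t=11 → φ=1
RR: stance ticks = 7; W→S at t=3 → φ=9


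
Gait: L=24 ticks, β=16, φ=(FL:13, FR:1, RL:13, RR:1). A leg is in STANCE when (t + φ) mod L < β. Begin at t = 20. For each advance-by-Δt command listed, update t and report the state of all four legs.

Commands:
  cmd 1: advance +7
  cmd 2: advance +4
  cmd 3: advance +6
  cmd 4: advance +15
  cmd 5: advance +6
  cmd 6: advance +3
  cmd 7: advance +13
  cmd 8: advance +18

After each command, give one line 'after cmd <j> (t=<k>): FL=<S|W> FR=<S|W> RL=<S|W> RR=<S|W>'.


start t=20: FL=S FR=W RL=S RR=W
cmd 1: advance +7 → t=27, phase=(16,4,16,4) → FL=W FR=S RL=W RR=S
cmd 2: advance +4 → t=31, phase=(20,8,20,8) → FL=W FR=S RL=W RR=S
cmd 3: advance +6 → t=37, phase=(2,14,2,14) → FL=S FR=S RL=S RR=S
cmd 4: advance +15 → t=52, phase=(17,5,17,5) → FL=W FR=S RL=W RR=S
cmd 5: advance +6 → t=58, phase=(23,11,23,11) → FL=W FR=S RL=W RR=S
cmd 6: advance +3 → t=61, phase=(2,14,2,14) → FL=S FR=S RL=S RR=S
cmd 7: advance +13 → t=74, phase=(15,3,15,3) → FL=S FR=S RL=S RR=S
cmd 8: advance +18 → t=92, phase=(9,21,9,21) → FL=S FR=W RL=S RR=W

after cmd 1 (t=27): FL=W FR=S RL=W RR=S
after cmd 2 (t=31): FL=W FR=S RL=W RR=S
after cmd 3 (t=37): FL=S FR=S RL=S RR=S
after cmd 4 (t=52): FL=W FR=S RL=W RR=S
after cmd 5 (t=58): FL=W FR=S RL=W RR=S
after cmd 6 (t=61): FL=S FR=S RL=S RR=S
after cmd 7 (t=74): FL=S FR=S RL=S RR=S
after cmd 8 (t=92): FL=S FR=W RL=S RR=W


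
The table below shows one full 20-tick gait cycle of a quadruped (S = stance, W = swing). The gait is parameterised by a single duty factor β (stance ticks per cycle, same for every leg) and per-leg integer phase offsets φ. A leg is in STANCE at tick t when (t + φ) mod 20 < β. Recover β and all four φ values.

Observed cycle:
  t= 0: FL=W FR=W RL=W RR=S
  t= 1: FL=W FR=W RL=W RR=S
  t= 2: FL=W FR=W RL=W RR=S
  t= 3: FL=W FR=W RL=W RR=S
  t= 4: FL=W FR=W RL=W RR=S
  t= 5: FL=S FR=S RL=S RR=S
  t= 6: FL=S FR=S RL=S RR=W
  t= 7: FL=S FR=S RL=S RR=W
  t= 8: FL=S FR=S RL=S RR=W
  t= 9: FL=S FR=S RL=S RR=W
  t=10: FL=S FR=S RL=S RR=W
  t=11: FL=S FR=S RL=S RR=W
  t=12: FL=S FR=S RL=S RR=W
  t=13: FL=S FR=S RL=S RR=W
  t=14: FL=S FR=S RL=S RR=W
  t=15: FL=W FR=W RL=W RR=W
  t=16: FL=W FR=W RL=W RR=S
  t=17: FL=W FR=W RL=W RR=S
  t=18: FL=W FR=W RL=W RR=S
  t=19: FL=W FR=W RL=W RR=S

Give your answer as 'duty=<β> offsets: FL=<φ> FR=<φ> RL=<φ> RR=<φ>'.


duty=10 offsets: FL=15 FR=15 RL=15 RR=4

duty β = stance ticks per leg = 10
FL: stance ticks = 10; W→S at t=5 → φ=15
FR: stance ticks = 10; W→S at t=5 → φ=15
RL: stance ticks = 10; W→S at t=5 → φ=15
RR: stance ticks = 10; W→S at t=16 → φ=4


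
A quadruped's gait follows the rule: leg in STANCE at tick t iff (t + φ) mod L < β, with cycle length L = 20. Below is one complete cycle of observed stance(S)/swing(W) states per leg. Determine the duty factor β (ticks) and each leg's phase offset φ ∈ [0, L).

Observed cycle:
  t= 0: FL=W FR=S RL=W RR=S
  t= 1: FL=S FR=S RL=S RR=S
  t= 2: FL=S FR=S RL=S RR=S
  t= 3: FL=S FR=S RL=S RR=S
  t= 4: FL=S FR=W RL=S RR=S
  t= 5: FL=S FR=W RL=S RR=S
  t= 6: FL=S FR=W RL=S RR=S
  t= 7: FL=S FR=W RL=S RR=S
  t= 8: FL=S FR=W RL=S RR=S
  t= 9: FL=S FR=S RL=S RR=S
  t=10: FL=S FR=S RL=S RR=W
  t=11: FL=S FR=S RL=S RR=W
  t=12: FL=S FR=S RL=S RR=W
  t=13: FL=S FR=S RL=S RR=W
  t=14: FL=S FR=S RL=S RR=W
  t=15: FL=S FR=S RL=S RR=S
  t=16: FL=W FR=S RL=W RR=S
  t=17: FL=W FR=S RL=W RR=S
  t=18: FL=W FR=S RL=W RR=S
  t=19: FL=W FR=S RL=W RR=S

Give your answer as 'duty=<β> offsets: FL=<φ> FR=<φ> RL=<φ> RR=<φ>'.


duty=15 offsets: FL=19 FR=11 RL=19 RR=5

duty β = stance ticks per leg = 15
FL: stance ticks = 15; W→S at t=1 → φ=19
FR: stance ticks = 15; W→S at t=9 → φ=11
RL: stance ticks = 15; W→S at t=1 → φ=19
RR: stance ticks = 15; W→S at t=15 → φ=5


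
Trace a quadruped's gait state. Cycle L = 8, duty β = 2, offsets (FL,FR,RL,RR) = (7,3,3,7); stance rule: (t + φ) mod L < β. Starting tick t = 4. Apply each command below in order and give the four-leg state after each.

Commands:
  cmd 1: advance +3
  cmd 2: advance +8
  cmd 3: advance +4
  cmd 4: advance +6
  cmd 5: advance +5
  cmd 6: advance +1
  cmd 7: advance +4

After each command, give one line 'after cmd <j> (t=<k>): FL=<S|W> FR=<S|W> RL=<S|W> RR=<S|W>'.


start t=4: FL=W FR=W RL=W RR=W
cmd 1: advance +3 → t=7, phase=(6,2,2,6) → FL=W FR=W RL=W RR=W
cmd 2: advance +8 → t=15, phase=(6,2,2,6) → FL=W FR=W RL=W RR=W
cmd 3: advance +4 → t=19, phase=(2,6,6,2) → FL=W FR=W RL=W RR=W
cmd 4: advance +6 → t=25, phase=(0,4,4,0) → FL=S FR=W RL=W RR=S
cmd 5: advance +5 → t=30, phase=(5,1,1,5) → FL=W FR=S RL=S RR=W
cmd 6: advance +1 → t=31, phase=(6,2,2,6) → FL=W FR=W RL=W RR=W
cmd 7: advance +4 → t=35, phase=(2,6,6,2) → FL=W FR=W RL=W RR=W

after cmd 1 (t=7): FL=W FR=W RL=W RR=W
after cmd 2 (t=15): FL=W FR=W RL=W RR=W
after cmd 3 (t=19): FL=W FR=W RL=W RR=W
after cmd 4 (t=25): FL=S FR=W RL=W RR=S
after cmd 5 (t=30): FL=W FR=S RL=S RR=W
after cmd 6 (t=31): FL=W FR=W RL=W RR=W
after cmd 7 (t=35): FL=W FR=W RL=W RR=W


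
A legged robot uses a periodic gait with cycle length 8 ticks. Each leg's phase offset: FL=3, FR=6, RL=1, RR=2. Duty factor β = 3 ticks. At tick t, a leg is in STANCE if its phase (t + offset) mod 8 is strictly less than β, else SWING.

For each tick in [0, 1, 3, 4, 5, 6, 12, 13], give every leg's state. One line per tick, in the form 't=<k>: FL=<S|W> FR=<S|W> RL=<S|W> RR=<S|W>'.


t=0: FL=W FR=W RL=S RR=S
t=1: FL=W FR=W RL=S RR=W
t=3: FL=W FR=S RL=W RR=W
t=4: FL=W FR=S RL=W RR=W
t=5: FL=S FR=W RL=W RR=W
t=6: FL=S FR=W RL=W RR=S
t=12: FL=W FR=S RL=W RR=W
t=13: FL=S FR=W RL=W RR=W

t=0: phase=(3,6,1,2) vs β=3 → FL=W FR=W RL=S RR=S
t=1: phase=(4,7,2,3) vs β=3 → FL=W FR=W RL=S RR=W
t=3: phase=(6,1,4,5) vs β=3 → FL=W FR=S RL=W RR=W
t=4: phase=(7,2,5,6) vs β=3 → FL=W FR=S RL=W RR=W
t=5: phase=(0,3,6,7) vs β=3 → FL=S FR=W RL=W RR=W
t=6: phase=(1,4,7,0) vs β=3 → FL=S FR=W RL=W RR=S
t=12: phase=(7,2,5,6) vs β=3 → FL=W FR=S RL=W RR=W
t=13: phase=(0,3,6,7) vs β=3 → FL=S FR=W RL=W RR=W


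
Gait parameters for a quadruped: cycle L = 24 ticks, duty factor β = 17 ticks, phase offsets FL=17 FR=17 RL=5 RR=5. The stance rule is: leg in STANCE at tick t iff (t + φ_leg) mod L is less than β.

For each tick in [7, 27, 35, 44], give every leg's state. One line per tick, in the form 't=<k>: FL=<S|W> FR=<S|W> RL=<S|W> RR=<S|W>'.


t=7: phase=(0,0,12,12) vs β=17 → FL=S FR=S RL=S RR=S
t=27: phase=(20,20,8,8) vs β=17 → FL=W FR=W RL=S RR=S
t=35: phase=(4,4,16,16) vs β=17 → FL=S FR=S RL=S RR=S
t=44: phase=(13,13,1,1) vs β=17 → FL=S FR=S RL=S RR=S

t=7: FL=S FR=S RL=S RR=S
t=27: FL=W FR=W RL=S RR=S
t=35: FL=S FR=S RL=S RR=S
t=44: FL=S FR=S RL=S RR=S


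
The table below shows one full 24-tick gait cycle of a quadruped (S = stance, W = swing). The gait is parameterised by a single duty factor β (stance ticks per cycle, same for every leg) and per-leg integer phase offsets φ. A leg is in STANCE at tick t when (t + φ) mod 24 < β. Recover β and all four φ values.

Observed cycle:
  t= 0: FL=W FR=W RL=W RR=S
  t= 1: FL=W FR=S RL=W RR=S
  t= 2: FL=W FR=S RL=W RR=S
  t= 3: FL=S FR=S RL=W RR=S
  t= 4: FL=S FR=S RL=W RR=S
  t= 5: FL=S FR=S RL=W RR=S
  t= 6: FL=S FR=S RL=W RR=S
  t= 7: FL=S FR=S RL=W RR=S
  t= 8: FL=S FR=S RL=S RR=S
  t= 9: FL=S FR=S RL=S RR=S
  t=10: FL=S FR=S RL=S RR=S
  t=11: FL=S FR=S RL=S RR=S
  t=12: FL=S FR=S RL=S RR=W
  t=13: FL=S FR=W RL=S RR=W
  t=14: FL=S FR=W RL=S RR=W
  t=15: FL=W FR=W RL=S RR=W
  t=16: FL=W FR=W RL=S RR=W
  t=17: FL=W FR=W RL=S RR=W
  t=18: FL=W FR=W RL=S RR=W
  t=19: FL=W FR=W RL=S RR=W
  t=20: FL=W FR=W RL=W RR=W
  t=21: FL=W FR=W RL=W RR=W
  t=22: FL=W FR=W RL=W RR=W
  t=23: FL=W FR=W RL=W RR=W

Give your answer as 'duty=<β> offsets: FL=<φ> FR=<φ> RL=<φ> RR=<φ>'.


duty=12 offsets: FL=21 FR=23 RL=16 RR=0

duty β = stance ticks per leg = 12
FL: stance ticks = 12; W→S at t=3 → φ=21
FR: stance ticks = 12; W→S at t=1 → φ=23
RL: stance ticks = 12; W→S at t=8 → φ=16
RR: stance ticks = 12; W→S at t=0 → φ=0


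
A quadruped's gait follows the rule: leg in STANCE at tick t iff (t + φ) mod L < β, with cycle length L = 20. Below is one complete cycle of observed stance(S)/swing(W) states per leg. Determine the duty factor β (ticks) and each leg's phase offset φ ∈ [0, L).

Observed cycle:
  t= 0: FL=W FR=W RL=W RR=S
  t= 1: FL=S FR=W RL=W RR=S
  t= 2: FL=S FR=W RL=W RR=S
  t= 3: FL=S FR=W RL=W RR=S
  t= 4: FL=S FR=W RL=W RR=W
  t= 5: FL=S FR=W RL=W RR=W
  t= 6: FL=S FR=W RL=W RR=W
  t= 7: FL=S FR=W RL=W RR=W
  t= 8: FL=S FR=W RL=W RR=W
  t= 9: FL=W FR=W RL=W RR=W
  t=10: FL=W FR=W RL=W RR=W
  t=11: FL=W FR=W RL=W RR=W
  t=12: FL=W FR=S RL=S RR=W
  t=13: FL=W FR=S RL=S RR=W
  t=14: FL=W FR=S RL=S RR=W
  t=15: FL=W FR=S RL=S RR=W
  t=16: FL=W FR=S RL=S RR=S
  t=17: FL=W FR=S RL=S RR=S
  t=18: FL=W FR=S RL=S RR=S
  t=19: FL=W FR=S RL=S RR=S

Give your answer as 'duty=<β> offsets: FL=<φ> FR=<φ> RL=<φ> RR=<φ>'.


duty=8 offsets: FL=19 FR=8 RL=8 RR=4

duty β = stance ticks per leg = 8
FL: stance ticks = 8; W→S at t=1 → φ=19
FR: stance ticks = 8; W→S at t=12 → φ=8
RL: stance ticks = 8; W→S at t=12 → φ=8
RR: stance ticks = 8; W→S at t=16 → φ=4


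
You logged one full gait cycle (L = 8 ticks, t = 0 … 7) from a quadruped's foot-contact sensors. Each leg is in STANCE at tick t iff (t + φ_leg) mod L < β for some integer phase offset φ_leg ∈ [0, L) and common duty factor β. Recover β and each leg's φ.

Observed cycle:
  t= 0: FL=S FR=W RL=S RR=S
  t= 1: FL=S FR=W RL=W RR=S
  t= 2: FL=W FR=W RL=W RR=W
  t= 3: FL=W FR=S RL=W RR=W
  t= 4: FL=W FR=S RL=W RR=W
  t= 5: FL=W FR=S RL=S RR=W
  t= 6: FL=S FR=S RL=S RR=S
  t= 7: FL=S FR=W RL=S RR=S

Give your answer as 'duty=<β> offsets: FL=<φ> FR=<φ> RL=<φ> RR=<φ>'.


duty β = stance ticks per leg = 4
FL: stance ticks = 4; W→S at t=6 → φ=2
FR: stance ticks = 4; W→S at t=3 → φ=5
RL: stance ticks = 4; W→S at t=5 → φ=3
RR: stance ticks = 4; W→S at t=6 → φ=2

duty=4 offsets: FL=2 FR=5 RL=3 RR=2


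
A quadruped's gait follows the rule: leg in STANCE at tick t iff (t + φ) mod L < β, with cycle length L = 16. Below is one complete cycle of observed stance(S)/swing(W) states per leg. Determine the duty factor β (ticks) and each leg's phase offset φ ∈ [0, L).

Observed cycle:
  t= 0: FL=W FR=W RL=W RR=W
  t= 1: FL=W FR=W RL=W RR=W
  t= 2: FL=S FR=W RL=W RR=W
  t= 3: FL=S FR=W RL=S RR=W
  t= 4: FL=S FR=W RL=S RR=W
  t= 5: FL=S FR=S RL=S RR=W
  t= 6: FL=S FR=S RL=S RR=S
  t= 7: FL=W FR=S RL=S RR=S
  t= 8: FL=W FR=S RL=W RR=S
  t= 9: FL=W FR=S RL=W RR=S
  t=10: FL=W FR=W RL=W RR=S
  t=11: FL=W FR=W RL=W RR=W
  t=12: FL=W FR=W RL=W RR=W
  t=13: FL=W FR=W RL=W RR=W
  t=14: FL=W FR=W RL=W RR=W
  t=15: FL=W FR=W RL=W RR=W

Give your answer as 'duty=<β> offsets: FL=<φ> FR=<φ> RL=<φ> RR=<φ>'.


duty β = stance ticks per leg = 5
FL: stance ticks = 5; W→S at t=2 → φ=14
FR: stance ticks = 5; W→S at t=5 → φ=11
RL: stance ticks = 5; W→S at t=3 → φ=13
RR: stance ticks = 5; W→S at t=6 → φ=10

duty=5 offsets: FL=14 FR=11 RL=13 RR=10


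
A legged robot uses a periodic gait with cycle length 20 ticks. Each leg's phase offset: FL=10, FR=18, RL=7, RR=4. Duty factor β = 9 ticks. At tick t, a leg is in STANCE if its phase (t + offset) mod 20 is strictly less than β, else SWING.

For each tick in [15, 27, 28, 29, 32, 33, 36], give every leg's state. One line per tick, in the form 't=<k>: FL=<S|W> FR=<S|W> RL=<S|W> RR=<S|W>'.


t=15: FL=S FR=W RL=S RR=W
t=27: FL=W FR=S RL=W RR=W
t=28: FL=W FR=S RL=W RR=W
t=29: FL=W FR=S RL=W RR=W
t=32: FL=S FR=W RL=W RR=W
t=33: FL=S FR=W RL=S RR=W
t=36: FL=S FR=W RL=S RR=S

t=15: phase=(5,13,2,19) vs β=9 → FL=S FR=W RL=S RR=W
t=27: phase=(17,5,14,11) vs β=9 → FL=W FR=S RL=W RR=W
t=28: phase=(18,6,15,12) vs β=9 → FL=W FR=S RL=W RR=W
t=29: phase=(19,7,16,13) vs β=9 → FL=W FR=S RL=W RR=W
t=32: phase=(2,10,19,16) vs β=9 → FL=S FR=W RL=W RR=W
t=33: phase=(3,11,0,17) vs β=9 → FL=S FR=W RL=S RR=W
t=36: phase=(6,14,3,0) vs β=9 → FL=S FR=W RL=S RR=S
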